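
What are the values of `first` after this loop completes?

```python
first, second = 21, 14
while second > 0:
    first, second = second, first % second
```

Let's trace through this code step by step.

Initialize: first = 21
Initialize: second = 14
Entering loop: while second > 0:
After iteration 1: first = 14, second = 7
After iteration 2: first = 7, second = 0
Loop ends.

Final answer: 7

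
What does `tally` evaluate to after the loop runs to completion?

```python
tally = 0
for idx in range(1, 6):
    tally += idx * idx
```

Let's trace through this code step by step.

Initialize: tally = 0
Entering loop: for idx in range(1, 6):
After iteration 1: idx = 1, tally = 1
After iteration 2: idx = 2, tally = 5
After iteration 3: idx = 3, tally = 14
After iteration 4: idx = 4, tally = 30
After iteration 5: idx = 5, tally = 55
Loop ends.

Final answer: 55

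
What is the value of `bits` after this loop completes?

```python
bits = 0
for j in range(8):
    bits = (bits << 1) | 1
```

Let's trace through this code step by step.

Initialize: bits = 0
Entering loop: for j in range(8):
After iteration 1: j = 0, bits = 1
After iteration 2: j = 1, bits = 3
After iteration 3: j = 2, bits = 7
After iteration 4: j = 3, bits = 15
After iteration 5: j = 4, bits = 31
After iteration 6: j = 5, bits = 63
After iteration 7: j = 6, bits = 127
After iteration 8: j = 7, bits = 255
Loop ends.

Final answer: 255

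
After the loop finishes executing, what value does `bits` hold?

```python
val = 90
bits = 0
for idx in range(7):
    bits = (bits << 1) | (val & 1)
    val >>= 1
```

Let's trace through this code step by step.

Initialize: val = 90
Initialize: bits = 0
Entering loop: for idx in range(7):
After iteration 1: idx = 0, val = 45, bits = 0
After iteration 2: idx = 1, val = 22, bits = 1
After iteration 3: idx = 2, val = 11, bits = 2
After iteration 4: idx = 3, val = 5, bits = 5
After iteration 5: idx = 4, val = 2, bits = 11
After iteration 6: idx = 5, val = 1, bits = 22
After iteration 7: idx = 6, val = 0, bits = 45
Loop ends.

Final answer: 45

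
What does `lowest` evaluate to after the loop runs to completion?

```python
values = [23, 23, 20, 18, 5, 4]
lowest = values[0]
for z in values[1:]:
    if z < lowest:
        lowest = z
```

Let's trace through this code step by step.

Initialize: values = [23, 23, 20, 18, 5, 4]
Initialize: lowest = 23
Entering loop: for z in values[1:]:
After iteration 1: z = 23, lowest = 23
After iteration 2: z = 20, lowest = 20
After iteration 3: z = 18, lowest = 18
After iteration 4: z = 5, lowest = 5
After iteration 5: z = 4, lowest = 4
Loop ends.

Final answer: 4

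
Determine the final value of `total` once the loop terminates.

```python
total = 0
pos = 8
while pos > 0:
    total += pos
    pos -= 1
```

Let's trace through this code step by step.

Initialize: total = 0
Initialize: pos = 8
Entering loop: while pos > 0:
After iteration 1: total = 8, pos = 7
After iteration 2: total = 15, pos = 6
After iteration 3: total = 21, pos = 5
After iteration 4: total = 26, pos = 4
After iteration 5: total = 30, pos = 3
After iteration 6: total = 33, pos = 2
After iteration 7: total = 35, pos = 1
After iteration 8: total = 36, pos = 0
Loop ends.

Final answer: 36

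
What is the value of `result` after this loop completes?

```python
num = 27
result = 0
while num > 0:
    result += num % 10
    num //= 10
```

Let's trace through this code step by step.

Initialize: num = 27
Initialize: result = 0
Entering loop: while num > 0:
After iteration 1: num = 2, result = 7
After iteration 2: num = 0, result = 9
Loop ends.

Final answer: 9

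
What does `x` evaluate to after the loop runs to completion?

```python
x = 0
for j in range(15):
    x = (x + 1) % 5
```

Let's trace through this code step by step.

Initialize: x = 0
Entering loop: for j in range(15):
After iteration 1: j = 0, x = 1
After iteration 2: j = 1, x = 2
After iteration 3: j = 2, x = 3
After iteration 4: j = 3, x = 4
After iteration 5: j = 4, x = 0
After iteration 6: j = 5, x = 1
After iteration 7: j = 6, x = 2
After iteration 8: j = 7, x = 3
After iteration 9: j = 8, x = 4
After iteration 10: j = 9, x = 0
After iteration 11: j = 10, x = 1
After iteration 12: j = 11, x = 2
After iteration 13: j = 12, x = 3
After iteration 14: j = 13, x = 4
After iteration 15: j = 14, x = 0
Loop ends.

Final answer: 0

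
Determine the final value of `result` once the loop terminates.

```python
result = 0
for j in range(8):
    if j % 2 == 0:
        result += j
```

Let's trace through this code step by step.

Initialize: result = 0
Entering loop: for j in range(8):
After iteration 1: j = 0, result = 0
After iteration 2: j = 1, result = 0
After iteration 3: j = 2, result = 2
After iteration 4: j = 3, result = 2
After iteration 5: j = 4, result = 6
After iteration 6: j = 5, result = 6
After iteration 7: j = 6, result = 12
After iteration 8: j = 7, result = 12
Loop ends.

Final answer: 12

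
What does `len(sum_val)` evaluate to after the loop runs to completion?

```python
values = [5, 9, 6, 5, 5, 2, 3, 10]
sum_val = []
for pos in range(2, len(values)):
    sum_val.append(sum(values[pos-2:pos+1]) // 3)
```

Let's trace through this code step by step.

Initialize: values = [5, 9, 6, 5, 5, 2, 3, 10]
Initialize: sum_val = []
Entering loop: for pos in range(2, len(values)):
After iteration 1: pos = 2, sum_val = [6]
After iteration 2: pos = 3, sum_val = [6, 6]
After iteration 3: pos = 4, sum_val = [6, 6, 5]
After iteration 4: pos = 5, sum_val = [6, 6, 5, 4]
After iteration 5: pos = 6, sum_val = [6, 6, 5, 4, 3]
After iteration 6: pos = 7, sum_val = [6, 6, 5, 4, 3, 5]
Loop ends.
len(sum_val) = 6

Final answer: 6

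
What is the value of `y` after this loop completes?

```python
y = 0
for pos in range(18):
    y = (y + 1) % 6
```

Let's trace through this code step by step.

Initialize: y = 0
Entering loop: for pos in range(18):
After iteration 1: pos = 0, y = 1
After iteration 2: pos = 1, y = 2
After iteration 3: pos = 2, y = 3
After iteration 4: pos = 3, y = 4
After iteration 5: pos = 4, y = 5
After iteration 6: pos = 5, y = 0
After iteration 7: pos = 6, y = 1
After iteration 8: pos = 7, y = 2
After iteration 9: pos = 8, y = 3
After iteration 10: pos = 9, y = 4
After iteration 11: pos = 10, y = 5
After iteration 12: pos = 11, y = 0
After iteration 13: pos = 12, y = 1
After iteration 14: pos = 13, y = 2
After iteration 15: pos = 14, y = 3
After iteration 16: pos = 15, y = 4
After iteration 17: pos = 16, y = 5
After iteration 18: pos = 17, y = 0
Loop ends.

Final answer: 0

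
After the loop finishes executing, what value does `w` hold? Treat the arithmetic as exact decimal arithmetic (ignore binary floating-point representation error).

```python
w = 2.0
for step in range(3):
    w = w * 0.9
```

Let's trace through this code step by step.

Initialize: w = 2.0
Entering loop: for step in range(3):
After iteration 1: step = 0, w = 1.8
After iteration 2: step = 1, w = 1.62
After iteration 3: step = 2, w = 1.458
Loop ends.

Final answer: 1.458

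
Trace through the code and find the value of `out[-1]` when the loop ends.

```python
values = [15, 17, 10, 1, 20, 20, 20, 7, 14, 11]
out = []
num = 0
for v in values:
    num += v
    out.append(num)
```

Let's trace through this code step by step.

Initialize: values = [15, 17, 10, 1, 20, 20, 20, 7, 14, 11]
Initialize: out = []
Initialize: num = 0
Entering loop: for v in values:
After iteration 1: v = 15, out = [15], num = 15
After iteration 2: v = 17, out = [15, 32], num = 32
After iteration 3: v = 10, out = [15, 32, 42], num = 42
After iteration 4: v = 1, out = [15, 32, 42, 43], num = 43
After iteration 5: v = 20, out = [15, 32, 42, 43, 63], num = 63
After iteration 6: v = 20, out = [15, 32, 42, 43, 63, 83], num = 83
After iteration 7: v = 20, out = [15, 32, 42, 43, 63, 83, 103], num = 103
After iteration 8: v = 7, out = [15, 32, 42, 43, 63, 83, 103, 110], num = 110
After iteration 9: v = 14, out = [15, 32, 42, 43, 63, 83, 103, 110, 124], num = 124
After iteration 10: v = 11, out = [15, 32, 42, 43, 63, 83, 103, 110, 124, 135], num = 135
Loop ends.
out[-1] = 135

Final answer: 135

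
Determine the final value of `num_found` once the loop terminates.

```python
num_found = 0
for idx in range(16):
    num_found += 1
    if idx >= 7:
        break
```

Let's trace through this code step by step.

Initialize: num_found = 0
Entering loop: for idx in range(16):
After iteration 1: idx = 0, num_found = 1
After iteration 2: idx = 1, num_found = 2
After iteration 3: idx = 2, num_found = 3
After iteration 4: idx = 3, num_found = 4
After iteration 5: idx = 4, num_found = 5
After iteration 6: idx = 5, num_found = 6
After iteration 7: idx = 6, num_found = 7
After iteration 8: idx = 7, num_found = 8
Loop ends.

Final answer: 8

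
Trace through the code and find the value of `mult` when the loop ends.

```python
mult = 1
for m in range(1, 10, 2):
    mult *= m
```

Let's trace through this code step by step.

Initialize: mult = 1
Entering loop: for m in range(1, 10, 2):
After iteration 1: m = 1, mult = 1
After iteration 2: m = 3, mult = 3
After iteration 3: m = 5, mult = 15
After iteration 4: m = 7, mult = 105
After iteration 5: m = 9, mult = 945
Loop ends.

Final answer: 945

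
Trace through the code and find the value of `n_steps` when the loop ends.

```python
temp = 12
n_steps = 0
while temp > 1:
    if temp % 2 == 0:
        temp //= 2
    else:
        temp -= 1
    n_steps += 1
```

Let's trace through this code step by step.

Initialize: temp = 12
Initialize: n_steps = 0
Entering loop: while temp > 1:
After iteration 1: temp = 6, n_steps = 1
After iteration 2: temp = 3, n_steps = 2
After iteration 3: temp = 2, n_steps = 3
After iteration 4: temp = 1, n_steps = 4
Loop ends.

Final answer: 4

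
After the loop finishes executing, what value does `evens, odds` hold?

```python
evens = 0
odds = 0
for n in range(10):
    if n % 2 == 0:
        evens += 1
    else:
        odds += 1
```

Let's trace through this code step by step.

Initialize: evens = 0
Initialize: odds = 0
Entering loop: for n in range(10):
After iteration 1: n = 0, evens = 1, odds = 0
After iteration 2: n = 1, evens = 1, odds = 1
After iteration 3: n = 2, evens = 2, odds = 1
After iteration 4: n = 3, evens = 2, odds = 2
After iteration 5: n = 4, evens = 3, odds = 2
After iteration 6: n = 5, evens = 3, odds = 3
After iteration 7: n = 6, evens = 4, odds = 3
After iteration 8: n = 7, evens = 4, odds = 4
After iteration 9: n = 8, evens = 5, odds = 4
After iteration 10: n = 9, evens = 5, odds = 5
Loop ends.

Final answer: 5, 5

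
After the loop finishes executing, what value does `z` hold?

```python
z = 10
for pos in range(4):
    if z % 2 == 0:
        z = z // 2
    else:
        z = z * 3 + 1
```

Let's trace through this code step by step.

Initialize: z = 10
Entering loop: for pos in range(4):
After iteration 1: pos = 0, z = 5
After iteration 2: pos = 1, z = 16
After iteration 3: pos = 2, z = 8
After iteration 4: pos = 3, z = 4
Loop ends.

Final answer: 4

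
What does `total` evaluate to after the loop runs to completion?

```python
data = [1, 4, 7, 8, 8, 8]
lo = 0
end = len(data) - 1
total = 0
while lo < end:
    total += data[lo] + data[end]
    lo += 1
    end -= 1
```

Let's trace through this code step by step.

Initialize: data = [1, 4, 7, 8, 8, 8]
Initialize: lo = 0
Initialize: end = 5
Initialize: total = 0
Entering loop: while lo < end:
After iteration 1: lo = 1, end = 4, total = 9
After iteration 2: lo = 2, end = 3, total = 21
After iteration 3: lo = 3, end = 2, total = 36
Loop ends.

Final answer: 36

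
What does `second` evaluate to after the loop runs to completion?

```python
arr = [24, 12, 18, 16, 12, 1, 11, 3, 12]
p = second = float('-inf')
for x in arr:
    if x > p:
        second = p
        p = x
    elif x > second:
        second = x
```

Let's trace through this code step by step.

Initialize: arr = [24, 12, 18, 16, 12, 1, 11, 3, 12]
Initialize: p = -inf
Initialize: second = -inf
Entering loop: for x in arr:
After iteration 1: x = 24, p = 24, second = -inf
After iteration 2: x = 12, p = 24, second = 12
After iteration 3: x = 18, p = 24, second = 18
After iteration 4: x = 16, p = 24, second = 18
After iteration 5: x = 12, p = 24, second = 18
After iteration 6: x = 1, p = 24, second = 18
After iteration 7: x = 11, p = 24, second = 18
After iteration 8: x = 3, p = 24, second = 18
After iteration 9: x = 12, p = 24, second = 18
Loop ends.

Final answer: 18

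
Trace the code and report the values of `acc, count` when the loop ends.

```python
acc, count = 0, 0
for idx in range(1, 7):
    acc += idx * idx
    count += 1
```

Let's trace through this code step by step.

Initialize: acc = 0
Initialize: count = 0
Entering loop: for idx in range(1, 7):
After iteration 1: idx = 1, acc = 1, count = 1
After iteration 2: idx = 2, acc = 5, count = 2
After iteration 3: idx = 3, acc = 14, count = 3
After iteration 4: idx = 4, acc = 30, count = 4
After iteration 5: idx = 5, acc = 55, count = 5
After iteration 6: idx = 6, acc = 91, count = 6
Loop ends.

Final answer: 91, 6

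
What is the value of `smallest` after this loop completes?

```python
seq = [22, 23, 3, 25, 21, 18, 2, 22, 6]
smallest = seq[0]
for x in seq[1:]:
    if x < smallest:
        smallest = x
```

Let's trace through this code step by step.

Initialize: seq = [22, 23, 3, 25, 21, 18, 2, 22, 6]
Initialize: smallest = 22
Entering loop: for x in seq[1:]:
After iteration 1: x = 23, smallest = 22
After iteration 2: x = 3, smallest = 3
After iteration 3: x = 25, smallest = 3
After iteration 4: x = 21, smallest = 3
After iteration 5: x = 18, smallest = 3
After iteration 6: x = 2, smallest = 2
After iteration 7: x = 22, smallest = 2
After iteration 8: x = 6, smallest = 2
Loop ends.

Final answer: 2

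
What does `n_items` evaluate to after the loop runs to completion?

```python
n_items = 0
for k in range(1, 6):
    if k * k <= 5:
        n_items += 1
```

Let's trace through this code step by step.

Initialize: n_items = 0
Entering loop: for k in range(1, 6):
After iteration 1: k = 1, n_items = 1
After iteration 2: k = 2, n_items = 2
After iteration 3: k = 3, n_items = 2
After iteration 4: k = 4, n_items = 2
After iteration 5: k = 5, n_items = 2
Loop ends.

Final answer: 2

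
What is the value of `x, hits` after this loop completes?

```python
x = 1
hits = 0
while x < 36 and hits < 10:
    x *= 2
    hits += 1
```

Let's trace through this code step by step.

Initialize: x = 1
Initialize: hits = 0
Entering loop: while x < 36 and hits < 10:
After iteration 1: x = 2, hits = 1
After iteration 2: x = 4, hits = 2
After iteration 3: x = 8, hits = 3
After iteration 4: x = 16, hits = 4
After iteration 5: x = 32, hits = 5
After iteration 6: x = 64, hits = 6
Loop ends.

Final answer: 64, 6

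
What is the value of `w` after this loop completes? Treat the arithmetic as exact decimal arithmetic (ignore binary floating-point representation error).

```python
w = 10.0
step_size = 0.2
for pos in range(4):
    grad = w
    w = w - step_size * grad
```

Let's trace through this code step by step.

Initialize: w = 10.0
Initialize: step_size = 0.2
Entering loop: for pos in range(4):
After iteration 1: pos = 0, w = 8.0, grad = 10.0
After iteration 2: pos = 1, w = 6.4, grad = 8.0
After iteration 3: pos = 2, w = 5.12, grad = 6.4
After iteration 4: pos = 3, w = 4.096, grad = 5.12
Loop ends.

Final answer: 4.096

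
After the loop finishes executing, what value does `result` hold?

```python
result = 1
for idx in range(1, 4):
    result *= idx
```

Let's trace through this code step by step.

Initialize: result = 1
Entering loop: for idx in range(1, 4):
After iteration 1: idx = 1, result = 1
After iteration 2: idx = 2, result = 2
After iteration 3: idx = 3, result = 6
Loop ends.

Final answer: 6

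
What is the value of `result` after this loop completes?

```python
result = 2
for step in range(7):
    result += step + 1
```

Let's trace through this code step by step.

Initialize: result = 2
Entering loop: for step in range(7):
After iteration 1: step = 0, result = 3
After iteration 2: step = 1, result = 5
After iteration 3: step = 2, result = 8
After iteration 4: step = 3, result = 12
After iteration 5: step = 4, result = 17
After iteration 6: step = 5, result = 23
After iteration 7: step = 6, result = 30
Loop ends.

Final answer: 30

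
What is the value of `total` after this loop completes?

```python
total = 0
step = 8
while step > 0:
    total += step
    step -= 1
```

Let's trace through this code step by step.

Initialize: total = 0
Initialize: step = 8
Entering loop: while step > 0:
After iteration 1: total = 8, step = 7
After iteration 2: total = 15, step = 6
After iteration 3: total = 21, step = 5
After iteration 4: total = 26, step = 4
After iteration 5: total = 30, step = 3
After iteration 6: total = 33, step = 2
After iteration 7: total = 35, step = 1
After iteration 8: total = 36, step = 0
Loop ends.

Final answer: 36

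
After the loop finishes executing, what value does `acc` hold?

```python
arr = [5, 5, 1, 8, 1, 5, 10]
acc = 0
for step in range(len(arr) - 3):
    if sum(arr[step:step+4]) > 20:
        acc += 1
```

Let's trace through this code step by step.

Initialize: arr = [5, 5, 1, 8, 1, 5, 10]
Initialize: acc = 0
Entering loop: for step in range(len(arr) - 3):
After iteration 1: step = 0, acc = 0
After iteration 2: step = 1, acc = 0
After iteration 3: step = 2, acc = 0
After iteration 4: step = 3, acc = 1
Loop ends.

Final answer: 1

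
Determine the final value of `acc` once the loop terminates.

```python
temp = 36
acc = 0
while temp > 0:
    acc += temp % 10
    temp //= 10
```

Let's trace through this code step by step.

Initialize: temp = 36
Initialize: acc = 0
Entering loop: while temp > 0:
After iteration 1: temp = 3, acc = 6
After iteration 2: temp = 0, acc = 9
Loop ends.

Final answer: 9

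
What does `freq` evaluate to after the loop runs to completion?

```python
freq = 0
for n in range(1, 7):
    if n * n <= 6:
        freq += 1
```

Let's trace through this code step by step.

Initialize: freq = 0
Entering loop: for n in range(1, 7):
After iteration 1: n = 1, freq = 1
After iteration 2: n = 2, freq = 2
After iteration 3: n = 3, freq = 2
After iteration 4: n = 4, freq = 2
After iteration 5: n = 5, freq = 2
After iteration 6: n = 6, freq = 2
Loop ends.

Final answer: 2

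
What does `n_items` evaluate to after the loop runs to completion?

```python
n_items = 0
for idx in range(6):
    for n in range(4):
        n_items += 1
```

Let's trace through this code step by step.

Initialize: n_items = 0
Entering loop: for idx in range(6):
After iteration 1: idx = 0, n_items = 4
After iteration 2: idx = 1, n_items = 8
After iteration 3: idx = 2, n_items = 12
After iteration 4: idx = 3, n_items = 16
After iteration 5: idx = 4, n_items = 20
After iteration 6: idx = 5, n_items = 24
Loop ends.

Final answer: 24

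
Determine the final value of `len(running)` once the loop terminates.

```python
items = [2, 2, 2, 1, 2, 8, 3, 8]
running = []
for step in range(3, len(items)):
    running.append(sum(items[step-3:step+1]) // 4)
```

Let's trace through this code step by step.

Initialize: items = [2, 2, 2, 1, 2, 8, 3, 8]
Initialize: running = []
Entering loop: for step in range(3, len(items)):
After iteration 1: step = 3, running = [1]
After iteration 2: step = 4, running = [1, 1]
After iteration 3: step = 5, running = [1, 1, 3]
After iteration 4: step = 6, running = [1, 1, 3, 3]
After iteration 5: step = 7, running = [1, 1, 3, 3, 5]
Loop ends.
len(running) = 5

Final answer: 5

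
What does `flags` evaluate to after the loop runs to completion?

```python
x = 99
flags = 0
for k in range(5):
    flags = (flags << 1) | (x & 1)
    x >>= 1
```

Let's trace through this code step by step.

Initialize: x = 99
Initialize: flags = 0
Entering loop: for k in range(5):
After iteration 1: k = 0, x = 49, flags = 1
After iteration 2: k = 1, x = 24, flags = 3
After iteration 3: k = 2, x = 12, flags = 6
After iteration 4: k = 3, x = 6, flags = 12
After iteration 5: k = 4, x = 3, flags = 24
Loop ends.

Final answer: 24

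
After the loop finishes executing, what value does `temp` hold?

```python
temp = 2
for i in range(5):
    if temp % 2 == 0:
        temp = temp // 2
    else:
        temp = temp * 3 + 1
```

Let's trace through this code step by step.

Initialize: temp = 2
Entering loop: for i in range(5):
After iteration 1: i = 0, temp = 1
After iteration 2: i = 1, temp = 4
After iteration 3: i = 2, temp = 2
After iteration 4: i = 3, temp = 1
After iteration 5: i = 4, temp = 4
Loop ends.

Final answer: 4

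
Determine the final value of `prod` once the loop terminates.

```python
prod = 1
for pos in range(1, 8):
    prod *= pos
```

Let's trace through this code step by step.

Initialize: prod = 1
Entering loop: for pos in range(1, 8):
After iteration 1: pos = 1, prod = 1
After iteration 2: pos = 2, prod = 2
After iteration 3: pos = 3, prod = 6
After iteration 4: pos = 4, prod = 24
After iteration 5: pos = 5, prod = 120
After iteration 6: pos = 6, prod = 720
After iteration 7: pos = 7, prod = 5040
Loop ends.

Final answer: 5040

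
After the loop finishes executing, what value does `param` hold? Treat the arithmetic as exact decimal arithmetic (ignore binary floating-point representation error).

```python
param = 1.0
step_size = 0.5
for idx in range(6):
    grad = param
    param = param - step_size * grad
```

Let's trace through this code step by step.

Initialize: param = 1.0
Initialize: step_size = 0.5
Entering loop: for idx in range(6):
After iteration 1: idx = 0, param = 0.5, grad = 1.0
After iteration 2: idx = 1, param = 0.25, grad = 0.5
After iteration 3: idx = 2, param = 0.125, grad = 0.25
After iteration 4: idx = 3, param = 0.0625, grad = 0.125
After iteration 5: idx = 4, param = 0.03125, grad = 0.0625
After iteration 6: idx = 5, param = 0.015625, grad = 0.03125
Loop ends.

Final answer: 0.015625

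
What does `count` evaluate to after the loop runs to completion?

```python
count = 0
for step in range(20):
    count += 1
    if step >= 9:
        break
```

Let's trace through this code step by step.

Initialize: count = 0
Entering loop: for step in range(20):
After iteration 1: step = 0, count = 1
After iteration 2: step = 1, count = 2
After iteration 3: step = 2, count = 3
After iteration 4: step = 3, count = 4
After iteration 5: step = 4, count = 5
After iteration 6: step = 5, count = 6
After iteration 7: step = 6, count = 7
After iteration 8: step = 7, count = 8
After iteration 9: step = 8, count = 9
After iteration 10: step = 9, count = 10
Loop ends.

Final answer: 10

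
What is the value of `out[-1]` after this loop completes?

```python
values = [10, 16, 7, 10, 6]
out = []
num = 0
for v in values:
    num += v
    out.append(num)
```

Let's trace through this code step by step.

Initialize: values = [10, 16, 7, 10, 6]
Initialize: out = []
Initialize: num = 0
Entering loop: for v in values:
After iteration 1: v = 10, out = [10], num = 10
After iteration 2: v = 16, out = [10, 26], num = 26
After iteration 3: v = 7, out = [10, 26, 33], num = 33
After iteration 4: v = 10, out = [10, 26, 33, 43], num = 43
After iteration 5: v = 6, out = [10, 26, 33, 43, 49], num = 49
Loop ends.
out[-1] = 49

Final answer: 49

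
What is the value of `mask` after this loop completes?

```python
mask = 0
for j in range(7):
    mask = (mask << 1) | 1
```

Let's trace through this code step by step.

Initialize: mask = 0
Entering loop: for j in range(7):
After iteration 1: j = 0, mask = 1
After iteration 2: j = 1, mask = 3
After iteration 3: j = 2, mask = 7
After iteration 4: j = 3, mask = 15
After iteration 5: j = 4, mask = 31
After iteration 6: j = 5, mask = 63
After iteration 7: j = 6, mask = 127
Loop ends.

Final answer: 127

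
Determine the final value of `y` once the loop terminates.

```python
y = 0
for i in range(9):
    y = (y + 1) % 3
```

Let's trace through this code step by step.

Initialize: y = 0
Entering loop: for i in range(9):
After iteration 1: i = 0, y = 1
After iteration 2: i = 1, y = 2
After iteration 3: i = 2, y = 0
After iteration 4: i = 3, y = 1
After iteration 5: i = 4, y = 2
After iteration 6: i = 5, y = 0
After iteration 7: i = 6, y = 1
After iteration 8: i = 7, y = 2
After iteration 9: i = 8, y = 0
Loop ends.

Final answer: 0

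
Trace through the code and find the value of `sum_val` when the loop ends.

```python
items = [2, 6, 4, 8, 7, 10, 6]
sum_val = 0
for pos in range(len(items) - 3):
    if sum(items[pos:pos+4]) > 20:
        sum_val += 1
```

Let's trace through this code step by step.

Initialize: items = [2, 6, 4, 8, 7, 10, 6]
Initialize: sum_val = 0
Entering loop: for pos in range(len(items) - 3):
After iteration 1: pos = 0, sum_val = 0
After iteration 2: pos = 1, sum_val = 1
After iteration 3: pos = 2, sum_val = 2
After iteration 4: pos = 3, sum_val = 3
Loop ends.

Final answer: 3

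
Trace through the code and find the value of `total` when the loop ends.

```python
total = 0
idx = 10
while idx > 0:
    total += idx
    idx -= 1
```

Let's trace through this code step by step.

Initialize: total = 0
Initialize: idx = 10
Entering loop: while idx > 0:
After iteration 1: total = 10, idx = 9
After iteration 2: total = 19, idx = 8
After iteration 3: total = 27, idx = 7
After iteration 4: total = 34, idx = 6
After iteration 5: total = 40, idx = 5
After iteration 6: total = 45, idx = 4
After iteration 7: total = 49, idx = 3
After iteration 8: total = 52, idx = 2
After iteration 9: total = 54, idx = 1
After iteration 10: total = 55, idx = 0
Loop ends.

Final answer: 55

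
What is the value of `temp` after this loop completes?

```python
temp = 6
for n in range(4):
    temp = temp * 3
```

Let's trace through this code step by step.

Initialize: temp = 6
Entering loop: for n in range(4):
After iteration 1: n = 0, temp = 18
After iteration 2: n = 1, temp = 54
After iteration 3: n = 2, temp = 162
After iteration 4: n = 3, temp = 486
Loop ends.

Final answer: 486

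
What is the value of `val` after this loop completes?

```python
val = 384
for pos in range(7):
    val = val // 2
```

Let's trace through this code step by step.

Initialize: val = 384
Entering loop: for pos in range(7):
After iteration 1: pos = 0, val = 192
After iteration 2: pos = 1, val = 96
After iteration 3: pos = 2, val = 48
After iteration 4: pos = 3, val = 24
After iteration 5: pos = 4, val = 12
After iteration 6: pos = 5, val = 6
After iteration 7: pos = 6, val = 3
Loop ends.

Final answer: 3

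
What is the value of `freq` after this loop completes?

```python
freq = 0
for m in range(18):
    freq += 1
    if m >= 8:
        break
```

Let's trace through this code step by step.

Initialize: freq = 0
Entering loop: for m in range(18):
After iteration 1: m = 0, freq = 1
After iteration 2: m = 1, freq = 2
After iteration 3: m = 2, freq = 3
After iteration 4: m = 3, freq = 4
After iteration 5: m = 4, freq = 5
After iteration 6: m = 5, freq = 6
After iteration 7: m = 6, freq = 7
After iteration 8: m = 7, freq = 8
After iteration 9: m = 8, freq = 9
Loop ends.

Final answer: 9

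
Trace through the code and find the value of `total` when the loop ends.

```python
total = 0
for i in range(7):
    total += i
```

Let's trace through this code step by step.

Initialize: total = 0
Entering loop: for i in range(7):
After iteration 1: i = 0, total = 0
After iteration 2: i = 1, total = 1
After iteration 3: i = 2, total = 3
After iteration 4: i = 3, total = 6
After iteration 5: i = 4, total = 10
After iteration 6: i = 5, total = 15
After iteration 7: i = 6, total = 21
Loop ends.

Final answer: 21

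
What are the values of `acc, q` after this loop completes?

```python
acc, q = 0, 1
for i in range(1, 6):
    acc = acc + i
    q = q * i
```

Let's trace through this code step by step.

Initialize: acc = 0
Initialize: q = 1
Entering loop: for i in range(1, 6):
After iteration 1: i = 1, acc = 1, q = 1
After iteration 2: i = 2, acc = 3, q = 2
After iteration 3: i = 3, acc = 6, q = 6
After iteration 4: i = 4, acc = 10, q = 24
After iteration 5: i = 5, acc = 15, q = 120
Loop ends.

Final answer: 15, 120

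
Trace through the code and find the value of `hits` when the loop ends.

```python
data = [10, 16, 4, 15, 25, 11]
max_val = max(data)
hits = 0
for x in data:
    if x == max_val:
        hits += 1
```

Let's trace through this code step by step.

Initialize: data = [10, 16, 4, 15, 25, 11]
Initialize: max_val = 25
Initialize: hits = 0
Entering loop: for x in data:
After iteration 1: x = 10, hits = 0
After iteration 2: x = 16, hits = 0
After iteration 3: x = 4, hits = 0
After iteration 4: x = 15, hits = 0
After iteration 5: x = 25, hits = 1
After iteration 6: x = 11, hits = 1
Loop ends.

Final answer: 1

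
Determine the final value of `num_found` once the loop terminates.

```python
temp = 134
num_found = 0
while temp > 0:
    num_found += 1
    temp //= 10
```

Let's trace through this code step by step.

Initialize: temp = 134
Initialize: num_found = 0
Entering loop: while temp > 0:
After iteration 1: temp = 13, num_found = 1
After iteration 2: temp = 1, num_found = 2
After iteration 3: temp = 0, num_found = 3
Loop ends.

Final answer: 3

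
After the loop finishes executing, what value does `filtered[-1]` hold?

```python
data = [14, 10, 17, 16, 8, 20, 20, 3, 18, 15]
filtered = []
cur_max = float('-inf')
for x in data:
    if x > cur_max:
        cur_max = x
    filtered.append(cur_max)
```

Let's trace through this code step by step.

Initialize: data = [14, 10, 17, 16, 8, 20, 20, 3, 18, 15]
Initialize: filtered = []
Initialize: cur_max = -inf
Entering loop: for x in data:
After iteration 1: x = 14, filtered = [14], cur_max = 14
After iteration 2: x = 10, filtered = [14, 14], cur_max = 14
After iteration 3: x = 17, filtered = [14, 14, 17], cur_max = 17
After iteration 4: x = 16, filtered = [14, 14, 17, 17], cur_max = 17
After iteration 5: x = 8, filtered = [14, 14, 17, 17, 17], cur_max = 17
After iteration 6: x = 20, filtered = [14, 14, 17, 17, 17, 20], cur_max = 20
After iteration 7: x = 20, filtered = [14, 14, 17, 17, 17, 20, 20], cur_max = 20
After iteration 8: x = 3, filtered = [14, 14, 17, 17, 17, 20, 20, 20], cur_max = 20
After iteration 9: x = 18, filtered = [14, 14, 17, 17, 17, 20, 20, 20, 20], cur_max = 20
After iteration 10: x = 15, filtered = [14, 14, 17, 17, 17, 20, 20, 20, 20, 20], cur_max = 20
Loop ends.
filtered[-1] = 20

Final answer: 20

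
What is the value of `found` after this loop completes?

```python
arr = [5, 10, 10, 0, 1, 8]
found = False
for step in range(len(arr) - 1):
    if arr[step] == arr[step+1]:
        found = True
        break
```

Let's trace through this code step by step.

Initialize: arr = [5, 10, 10, 0, 1, 8]
Initialize: found = False
Entering loop: for step in range(len(arr) - 1):
After iteration 1: step = 0, found = False
After iteration 2: step = 1, found = True
Loop ends.

Final answer: True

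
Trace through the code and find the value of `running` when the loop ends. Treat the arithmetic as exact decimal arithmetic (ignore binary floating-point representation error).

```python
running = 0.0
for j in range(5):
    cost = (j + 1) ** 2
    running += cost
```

Let's trace through this code step by step.

Initialize: running = 0.0
Entering loop: for j in range(5):
After iteration 1: j = 0, running = 1.0, cost = 1
After iteration 2: j = 1, running = 5.0, cost = 4
After iteration 3: j = 2, running = 14.0, cost = 9
After iteration 4: j = 3, running = 30.0, cost = 16
After iteration 5: j = 4, running = 55.0, cost = 25
Loop ends.

Final answer: 55.0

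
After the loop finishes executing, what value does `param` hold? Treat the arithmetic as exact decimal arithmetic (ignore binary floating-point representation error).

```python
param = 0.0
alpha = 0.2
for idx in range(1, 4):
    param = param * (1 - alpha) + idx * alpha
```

Let's trace through this code step by step.

Initialize: param = 0.0
Initialize: alpha = 0.2
Entering loop: for idx in range(1, 4):
After iteration 1: idx = 1, param = 0.2
After iteration 2: idx = 2, param = 0.56
After iteration 3: idx = 3, param = 1.048
Loop ends.

Final answer: 1.048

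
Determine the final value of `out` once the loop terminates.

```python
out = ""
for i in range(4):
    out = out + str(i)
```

Let's trace through this code step by step.

Initialize: out = ''
Entering loop: for i in range(4):
After iteration 1: i = 0, out = '0'
After iteration 2: i = 1, out = '01'
After iteration 3: i = 2, out = '012'
After iteration 4: i = 3, out = '0123'
Loop ends.

Final answer: '0123'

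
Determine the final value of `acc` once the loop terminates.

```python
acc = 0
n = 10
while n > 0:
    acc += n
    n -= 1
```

Let's trace through this code step by step.

Initialize: acc = 0
Initialize: n = 10
Entering loop: while n > 0:
After iteration 1: acc = 10, n = 9
After iteration 2: acc = 19, n = 8
After iteration 3: acc = 27, n = 7
After iteration 4: acc = 34, n = 6
After iteration 5: acc = 40, n = 5
After iteration 6: acc = 45, n = 4
After iteration 7: acc = 49, n = 3
After iteration 8: acc = 52, n = 2
After iteration 9: acc = 54, n = 1
After iteration 10: acc = 55, n = 0
Loop ends.

Final answer: 55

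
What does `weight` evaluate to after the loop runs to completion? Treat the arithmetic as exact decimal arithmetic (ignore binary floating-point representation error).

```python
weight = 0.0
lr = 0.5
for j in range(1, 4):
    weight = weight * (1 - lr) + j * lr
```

Let's trace through this code step by step.

Initialize: weight = 0.0
Initialize: lr = 0.5
Entering loop: for j in range(1, 4):
After iteration 1: j = 1, weight = 0.5
After iteration 2: j = 2, weight = 1.25
After iteration 3: j = 3, weight = 2.125
Loop ends.

Final answer: 2.125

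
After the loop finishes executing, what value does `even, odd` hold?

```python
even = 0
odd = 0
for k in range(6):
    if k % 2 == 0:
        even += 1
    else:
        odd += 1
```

Let's trace through this code step by step.

Initialize: even = 0
Initialize: odd = 0
Entering loop: for k in range(6):
After iteration 1: k = 0, even = 1, odd = 0
After iteration 2: k = 1, even = 1, odd = 1
After iteration 3: k = 2, even = 2, odd = 1
After iteration 4: k = 3, even = 2, odd = 2
After iteration 5: k = 4, even = 3, odd = 2
After iteration 6: k = 5, even = 3, odd = 3
Loop ends.

Final answer: 3, 3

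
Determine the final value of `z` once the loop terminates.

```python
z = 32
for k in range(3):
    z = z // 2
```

Let's trace through this code step by step.

Initialize: z = 32
Entering loop: for k in range(3):
After iteration 1: k = 0, z = 16
After iteration 2: k = 1, z = 8
After iteration 3: k = 2, z = 4
Loop ends.

Final answer: 4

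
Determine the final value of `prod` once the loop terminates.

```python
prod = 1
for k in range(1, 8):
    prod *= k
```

Let's trace through this code step by step.

Initialize: prod = 1
Entering loop: for k in range(1, 8):
After iteration 1: k = 1, prod = 1
After iteration 2: k = 2, prod = 2
After iteration 3: k = 3, prod = 6
After iteration 4: k = 4, prod = 24
After iteration 5: k = 5, prod = 120
After iteration 6: k = 6, prod = 720
After iteration 7: k = 7, prod = 5040
Loop ends.

Final answer: 5040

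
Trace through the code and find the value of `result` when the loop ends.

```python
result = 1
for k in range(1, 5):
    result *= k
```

Let's trace through this code step by step.

Initialize: result = 1
Entering loop: for k in range(1, 5):
After iteration 1: k = 1, result = 1
After iteration 2: k = 2, result = 2
After iteration 3: k = 3, result = 6
After iteration 4: k = 4, result = 24
Loop ends.

Final answer: 24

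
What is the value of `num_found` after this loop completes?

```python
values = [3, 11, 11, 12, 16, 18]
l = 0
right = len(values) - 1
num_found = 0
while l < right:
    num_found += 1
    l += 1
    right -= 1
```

Let's trace through this code step by step.

Initialize: values = [3, 11, 11, 12, 16, 18]
Initialize: l = 0
Initialize: right = 5
Initialize: num_found = 0
Entering loop: while l < right:
After iteration 1: l = 1, right = 4, num_found = 1
After iteration 2: l = 2, right = 3, num_found = 2
After iteration 3: l = 3, right = 2, num_found = 3
Loop ends.

Final answer: 3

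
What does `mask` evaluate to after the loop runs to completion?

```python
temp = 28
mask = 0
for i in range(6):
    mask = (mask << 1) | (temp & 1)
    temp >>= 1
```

Let's trace through this code step by step.

Initialize: temp = 28
Initialize: mask = 0
Entering loop: for i in range(6):
After iteration 1: i = 0, temp = 14, mask = 0
After iteration 2: i = 1, temp = 7, mask = 0
After iteration 3: i = 2, temp = 3, mask = 1
After iteration 4: i = 3, temp = 1, mask = 3
After iteration 5: i = 4, temp = 0, mask = 7
After iteration 6: i = 5, temp = 0, mask = 14
Loop ends.

Final answer: 14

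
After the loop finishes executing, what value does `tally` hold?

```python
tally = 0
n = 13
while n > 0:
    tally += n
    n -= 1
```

Let's trace through this code step by step.

Initialize: tally = 0
Initialize: n = 13
Entering loop: while n > 0:
After iteration 1: tally = 13, n = 12
After iteration 2: tally = 25, n = 11
After iteration 3: tally = 36, n = 10
After iteration 4: tally = 46, n = 9
After iteration 5: tally = 55, n = 8
After iteration 6: tally = 63, n = 7
After iteration 7: tally = 70, n = 6
After iteration 8: tally = 76, n = 5
After iteration 9: tally = 81, n = 4
After iteration 10: tally = 85, n = 3
After iteration 11: tally = 88, n = 2
After iteration 12: tally = 90, n = 1
After iteration 13: tally = 91, n = 0
Loop ends.

Final answer: 91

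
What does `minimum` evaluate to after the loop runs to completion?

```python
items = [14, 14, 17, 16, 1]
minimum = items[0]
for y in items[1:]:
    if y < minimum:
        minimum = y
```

Let's trace through this code step by step.

Initialize: items = [14, 14, 17, 16, 1]
Initialize: minimum = 14
Entering loop: for y in items[1:]:
After iteration 1: y = 14, minimum = 14
After iteration 2: y = 17, minimum = 14
After iteration 3: y = 16, minimum = 14
After iteration 4: y = 1, minimum = 1
Loop ends.

Final answer: 1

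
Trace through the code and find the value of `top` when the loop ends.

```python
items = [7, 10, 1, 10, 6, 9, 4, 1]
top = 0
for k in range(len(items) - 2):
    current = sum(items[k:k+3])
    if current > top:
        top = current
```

Let's trace through this code step by step.

Initialize: items = [7, 10, 1, 10, 6, 9, 4, 1]
Initialize: top = 0
Entering loop: for k in range(len(items) - 2):
After iteration 1: k = 0, top = 18, current = 18
After iteration 2: k = 1, top = 21, current = 21
After iteration 3: k = 2, top = 21, current = 17
After iteration 4: k = 3, top = 25, current = 25
After iteration 5: k = 4, top = 25, current = 19
After iteration 6: k = 5, top = 25, current = 14
Loop ends.

Final answer: 25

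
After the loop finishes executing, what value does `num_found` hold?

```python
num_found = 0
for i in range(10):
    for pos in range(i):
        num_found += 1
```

Let's trace through this code step by step.

Initialize: num_found = 0
Entering loop: for i in range(10):
After iteration 1: i = 0, num_found = 0
After iteration 2: i = 1, num_found = 1, pos = 0
After iteration 3: i = 2, num_found = 3, pos = 1
After iteration 4: i = 3, num_found = 6, pos = 2
After iteration 5: i = 4, num_found = 10, pos = 3
After iteration 6: i = 5, num_found = 15, pos = 4
After iteration 7: i = 6, num_found = 21, pos = 5
After iteration 8: i = 7, num_found = 28, pos = 6
After iteration 9: i = 8, num_found = 36, pos = 7
After iteration 10: i = 9, num_found = 45, pos = 8
Loop ends.

Final answer: 45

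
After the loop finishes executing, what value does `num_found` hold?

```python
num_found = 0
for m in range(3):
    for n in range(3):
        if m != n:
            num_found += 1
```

Let's trace through this code step by step.

Initialize: num_found = 0
Entering loop: for m in range(3):
After iteration 1: m = 0, num_found = 2
After iteration 2: m = 1, num_found = 4
After iteration 3: m = 2, num_found = 6
Loop ends.

Final answer: 6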